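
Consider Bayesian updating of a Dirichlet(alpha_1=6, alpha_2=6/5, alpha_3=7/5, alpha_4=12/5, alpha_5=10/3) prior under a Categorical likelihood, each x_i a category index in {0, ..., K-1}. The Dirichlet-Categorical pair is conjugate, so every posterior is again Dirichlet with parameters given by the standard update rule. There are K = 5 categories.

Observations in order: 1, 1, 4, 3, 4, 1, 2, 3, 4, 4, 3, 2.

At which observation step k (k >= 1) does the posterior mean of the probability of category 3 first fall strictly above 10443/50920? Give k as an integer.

k = 11

obs 1: x=1 → posterior Dirichlet(6, 11/5, 7/5, 12/5, 10/3)
obs 2: x=1 → posterior Dirichlet(6, 16/5, 7/5, 12/5, 10/3)
obs 3: x=4 → posterior Dirichlet(6, 16/5, 7/5, 12/5, 13/3)
obs 4: x=3 → posterior Dirichlet(6, 16/5, 7/5, 17/5, 13/3)
obs 5: x=4 → posterior Dirichlet(6, 16/5, 7/5, 17/5, 16/3)
obs 6: x=1 → posterior Dirichlet(6, 21/5, 7/5, 17/5, 16/3)
obs 7: x=2 → posterior Dirichlet(6, 21/5, 12/5, 17/5, 16/3)
obs 8: x=3 → posterior Dirichlet(6, 21/5, 12/5, 22/5, 16/3)
obs 9: x=4 → posterior Dirichlet(6, 21/5, 12/5, 22/5, 19/3)
obs 10: x=4 → posterior Dirichlet(6, 21/5, 12/5, 22/5, 22/3)
obs 11: x=3 → posterior Dirichlet(6, 21/5, 12/5, 27/5, 22/3)
obs 12: x=2 → posterior Dirichlet(6, 21/5, 17/5, 27/5, 22/3)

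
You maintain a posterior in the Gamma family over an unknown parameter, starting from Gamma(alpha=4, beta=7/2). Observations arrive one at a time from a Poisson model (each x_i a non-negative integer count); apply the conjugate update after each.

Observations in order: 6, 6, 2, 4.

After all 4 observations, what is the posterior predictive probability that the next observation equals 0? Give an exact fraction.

74818276426792144775390625/1174562876521148458974062689

obs 1: x=6 → posterior Gamma(10, 9/2)
obs 2: x=6 → posterior Gamma(16, 11/2)
obs 3: x=2 → posterior Gamma(18, 13/2)
obs 4: x=4 → posterior Gamma(22, 15/2)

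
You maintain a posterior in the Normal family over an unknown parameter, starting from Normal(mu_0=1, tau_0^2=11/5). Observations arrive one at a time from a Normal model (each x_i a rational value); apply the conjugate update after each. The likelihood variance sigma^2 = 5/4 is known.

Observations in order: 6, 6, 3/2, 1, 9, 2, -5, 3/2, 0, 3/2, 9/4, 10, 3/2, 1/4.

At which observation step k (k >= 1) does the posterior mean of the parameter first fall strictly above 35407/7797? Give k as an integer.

obs 1: x=6 → posterior Normal(289/69, 55/69)
obs 2: x=6 → posterior Normal(553/113, 55/113)
obs 3: x=3/2 → posterior Normal(619/157, 55/157)
obs 4: x=1 → posterior Normal(221/67, 55/201)
obs 5: x=9 → posterior Normal(1059/245, 11/49)
obs 6: x=2 → posterior Normal(1147/289, 55/289)
obs 7: x=-5 → posterior Normal(103/37, 55/333)
obs 8: x=3/2 → posterior Normal(993/377, 55/377)
obs 9: x=0 → posterior Normal(993/421, 55/421)
obs 10: x=3/2 → posterior Normal(353/155, 11/93)
obs 11: x=9/4 → posterior Normal(1158/509, 55/509)
obs 12: x=10 → posterior Normal(1598/553, 55/553)
obs 13: x=3/2 → posterior Normal(1664/597, 55/597)
obs 14: x=1/4 → posterior Normal(1675/641, 55/641)

k = 2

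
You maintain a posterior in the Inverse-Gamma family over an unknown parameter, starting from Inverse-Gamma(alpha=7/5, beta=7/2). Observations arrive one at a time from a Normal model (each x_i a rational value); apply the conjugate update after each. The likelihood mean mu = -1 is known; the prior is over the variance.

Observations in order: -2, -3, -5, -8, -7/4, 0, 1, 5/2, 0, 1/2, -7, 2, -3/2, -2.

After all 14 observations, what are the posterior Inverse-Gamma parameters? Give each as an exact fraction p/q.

alpha=42/5, beta=2309/32

obs 1: x=-2 → posterior Inverse-Gamma(19/10, 4)
obs 2: x=-3 → posterior Inverse-Gamma(12/5, 6)
obs 3: x=-5 → posterior Inverse-Gamma(29/10, 14)
obs 4: x=-8 → posterior Inverse-Gamma(17/5, 77/2)
obs 5: x=-7/4 → posterior Inverse-Gamma(39/10, 1241/32)
obs 6: x=0 → posterior Inverse-Gamma(22/5, 1257/32)
obs 7: x=1 → posterior Inverse-Gamma(49/10, 1321/32)
obs 8: x=5/2 → posterior Inverse-Gamma(27/5, 1517/32)
obs 9: x=0 → posterior Inverse-Gamma(59/10, 1533/32)
obs 10: x=1/2 → posterior Inverse-Gamma(32/5, 1569/32)
obs 11: x=-7 → posterior Inverse-Gamma(69/10, 2145/32)
obs 12: x=2 → posterior Inverse-Gamma(37/5, 2289/32)
obs 13: x=-3/2 → posterior Inverse-Gamma(79/10, 2293/32)
obs 14: x=-2 → posterior Inverse-Gamma(42/5, 2309/32)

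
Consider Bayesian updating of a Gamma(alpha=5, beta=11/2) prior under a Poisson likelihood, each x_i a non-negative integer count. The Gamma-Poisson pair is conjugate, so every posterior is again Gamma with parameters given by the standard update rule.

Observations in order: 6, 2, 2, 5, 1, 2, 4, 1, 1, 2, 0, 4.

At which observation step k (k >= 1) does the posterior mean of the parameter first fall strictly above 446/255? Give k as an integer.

k = 3

obs 1: x=6 → posterior Gamma(11, 13/2)
obs 2: x=2 → posterior Gamma(13, 15/2)
obs 3: x=2 → posterior Gamma(15, 17/2)
obs 4: x=5 → posterior Gamma(20, 19/2)
obs 5: x=1 → posterior Gamma(21, 21/2)
obs 6: x=2 → posterior Gamma(23, 23/2)
obs 7: x=4 → posterior Gamma(27, 25/2)
obs 8: x=1 → posterior Gamma(28, 27/2)
obs 9: x=1 → posterior Gamma(29, 29/2)
obs 10: x=2 → posterior Gamma(31, 31/2)
obs 11: x=0 → posterior Gamma(31, 33/2)
obs 12: x=4 → posterior Gamma(35, 35/2)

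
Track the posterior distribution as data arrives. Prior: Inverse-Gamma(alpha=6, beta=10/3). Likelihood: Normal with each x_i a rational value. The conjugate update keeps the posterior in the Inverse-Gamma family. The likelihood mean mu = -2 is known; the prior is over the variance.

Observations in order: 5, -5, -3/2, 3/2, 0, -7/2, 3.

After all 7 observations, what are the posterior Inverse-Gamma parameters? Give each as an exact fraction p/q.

obs 1: x=5 → posterior Inverse-Gamma(13/2, 167/6)
obs 2: x=-5 → posterior Inverse-Gamma(7, 97/3)
obs 3: x=-3/2 → posterior Inverse-Gamma(15/2, 779/24)
obs 4: x=3/2 → posterior Inverse-Gamma(8, 463/12)
obs 5: x=0 → posterior Inverse-Gamma(17/2, 487/12)
obs 6: x=-7/2 → posterior Inverse-Gamma(9, 1001/24)
obs 7: x=3 → posterior Inverse-Gamma(19/2, 1301/24)

alpha=19/2, beta=1301/24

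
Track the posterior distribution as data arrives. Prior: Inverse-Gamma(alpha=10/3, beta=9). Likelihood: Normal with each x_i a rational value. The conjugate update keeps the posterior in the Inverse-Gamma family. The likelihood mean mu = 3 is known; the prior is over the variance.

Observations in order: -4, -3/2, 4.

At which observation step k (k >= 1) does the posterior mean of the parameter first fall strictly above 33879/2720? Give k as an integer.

obs 1: x=-4 → posterior Inverse-Gamma(23/6, 67/2)
obs 2: x=-3/2 → posterior Inverse-Gamma(13/3, 349/8)
obs 3: x=4 → posterior Inverse-Gamma(29/6, 353/8)

k = 2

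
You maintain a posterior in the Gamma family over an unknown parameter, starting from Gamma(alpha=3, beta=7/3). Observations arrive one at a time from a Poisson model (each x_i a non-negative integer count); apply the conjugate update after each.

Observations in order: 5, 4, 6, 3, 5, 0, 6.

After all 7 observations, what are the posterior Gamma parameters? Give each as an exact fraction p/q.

alpha=32, beta=28/3

obs 1: x=5 → posterior Gamma(8, 10/3)
obs 2: x=4 → posterior Gamma(12, 13/3)
obs 3: x=6 → posterior Gamma(18, 16/3)
obs 4: x=3 → posterior Gamma(21, 19/3)
obs 5: x=5 → posterior Gamma(26, 22/3)
obs 6: x=0 → posterior Gamma(26, 25/3)
obs 7: x=6 → posterior Gamma(32, 28/3)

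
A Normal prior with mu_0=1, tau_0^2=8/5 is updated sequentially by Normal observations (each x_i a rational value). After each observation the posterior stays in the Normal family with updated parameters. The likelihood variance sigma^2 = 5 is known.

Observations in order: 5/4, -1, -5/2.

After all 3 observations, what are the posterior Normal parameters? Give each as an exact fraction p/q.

mu_0=1/7, tau_0^2=40/49

obs 1: x=5/4 → posterior Normal(35/33, 40/33)
obs 2: x=-1 → posterior Normal(27/41, 40/41)
obs 3: x=-5/2 → posterior Normal(1/7, 40/49)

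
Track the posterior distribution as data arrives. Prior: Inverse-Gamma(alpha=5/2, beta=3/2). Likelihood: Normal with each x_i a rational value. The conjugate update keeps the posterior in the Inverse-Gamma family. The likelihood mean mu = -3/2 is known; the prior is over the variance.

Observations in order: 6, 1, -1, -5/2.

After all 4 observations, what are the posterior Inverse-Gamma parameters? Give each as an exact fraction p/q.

alpha=9/2, beta=267/8

obs 1: x=6 → posterior Inverse-Gamma(3, 237/8)
obs 2: x=1 → posterior Inverse-Gamma(7/2, 131/4)
obs 3: x=-1 → posterior Inverse-Gamma(4, 263/8)
obs 4: x=-5/2 → posterior Inverse-Gamma(9/2, 267/8)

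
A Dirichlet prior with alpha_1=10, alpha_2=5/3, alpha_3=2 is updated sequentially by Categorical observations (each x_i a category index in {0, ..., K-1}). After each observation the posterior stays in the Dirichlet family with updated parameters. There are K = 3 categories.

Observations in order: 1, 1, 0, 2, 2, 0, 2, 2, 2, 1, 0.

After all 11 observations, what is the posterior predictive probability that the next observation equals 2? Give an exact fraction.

obs 1: x=1 → posterior Dirichlet(10, 8/3, 2)
obs 2: x=1 → posterior Dirichlet(10, 11/3, 2)
obs 3: x=0 → posterior Dirichlet(11, 11/3, 2)
obs 4: x=2 → posterior Dirichlet(11, 11/3, 3)
obs 5: x=2 → posterior Dirichlet(11, 11/3, 4)
obs 6: x=0 → posterior Dirichlet(12, 11/3, 4)
obs 7: x=2 → posterior Dirichlet(12, 11/3, 5)
obs 8: x=2 → posterior Dirichlet(12, 11/3, 6)
obs 9: x=2 → posterior Dirichlet(12, 11/3, 7)
obs 10: x=1 → posterior Dirichlet(12, 14/3, 7)
obs 11: x=0 → posterior Dirichlet(13, 14/3, 7)

21/74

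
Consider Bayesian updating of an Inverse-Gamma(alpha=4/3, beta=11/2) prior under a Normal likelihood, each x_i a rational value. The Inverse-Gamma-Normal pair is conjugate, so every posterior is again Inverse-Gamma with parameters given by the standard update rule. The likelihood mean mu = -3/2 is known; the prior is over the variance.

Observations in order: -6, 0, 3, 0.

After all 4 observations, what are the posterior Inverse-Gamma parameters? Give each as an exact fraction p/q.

alpha=10/3, beta=28

obs 1: x=-6 → posterior Inverse-Gamma(11/6, 125/8)
obs 2: x=0 → posterior Inverse-Gamma(7/3, 67/4)
obs 3: x=3 → posterior Inverse-Gamma(17/6, 215/8)
obs 4: x=0 → posterior Inverse-Gamma(10/3, 28)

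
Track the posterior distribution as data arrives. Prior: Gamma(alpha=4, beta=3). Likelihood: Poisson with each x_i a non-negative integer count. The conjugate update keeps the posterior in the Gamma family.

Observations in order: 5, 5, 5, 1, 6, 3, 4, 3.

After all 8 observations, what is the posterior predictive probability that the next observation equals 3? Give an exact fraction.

21731614414608082862878367114631879712783/102067469997853225734913580209377959215104

obs 1: x=5 → posterior Gamma(9, 4)
obs 2: x=5 → posterior Gamma(14, 5)
obs 3: x=5 → posterior Gamma(19, 6)
obs 4: x=1 → posterior Gamma(20, 7)
obs 5: x=6 → posterior Gamma(26, 8)
obs 6: x=3 → posterior Gamma(29, 9)
obs 7: x=4 → posterior Gamma(33, 10)
obs 8: x=3 → posterior Gamma(36, 11)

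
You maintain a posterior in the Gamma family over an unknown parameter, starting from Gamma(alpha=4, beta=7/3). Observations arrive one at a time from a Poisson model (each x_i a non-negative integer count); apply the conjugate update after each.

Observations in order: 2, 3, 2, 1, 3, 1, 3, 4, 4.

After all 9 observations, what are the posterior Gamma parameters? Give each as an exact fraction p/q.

alpha=27, beta=34/3

obs 1: x=2 → posterior Gamma(6, 10/3)
obs 2: x=3 → posterior Gamma(9, 13/3)
obs 3: x=2 → posterior Gamma(11, 16/3)
obs 4: x=1 → posterior Gamma(12, 19/3)
obs 5: x=3 → posterior Gamma(15, 22/3)
obs 6: x=1 → posterior Gamma(16, 25/3)
obs 7: x=3 → posterior Gamma(19, 28/3)
obs 8: x=4 → posterior Gamma(23, 31/3)
obs 9: x=4 → posterior Gamma(27, 34/3)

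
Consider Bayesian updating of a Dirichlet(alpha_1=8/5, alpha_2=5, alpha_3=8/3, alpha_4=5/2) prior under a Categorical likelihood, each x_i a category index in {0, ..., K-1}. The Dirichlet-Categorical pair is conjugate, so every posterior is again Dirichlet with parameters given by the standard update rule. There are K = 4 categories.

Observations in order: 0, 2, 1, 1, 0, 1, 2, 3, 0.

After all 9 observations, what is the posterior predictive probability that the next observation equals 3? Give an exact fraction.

obs 1: x=0 → posterior Dirichlet(13/5, 5, 8/3, 5/2)
obs 2: x=2 → posterior Dirichlet(13/5, 5, 11/3, 5/2)
obs 3: x=1 → posterior Dirichlet(13/5, 6, 11/3, 5/2)
obs 4: x=1 → posterior Dirichlet(13/5, 7, 11/3, 5/2)
obs 5: x=0 → posterior Dirichlet(18/5, 7, 11/3, 5/2)
obs 6: x=1 → posterior Dirichlet(18/5, 8, 11/3, 5/2)
obs 7: x=2 → posterior Dirichlet(18/5, 8, 14/3, 5/2)
obs 8: x=3 → posterior Dirichlet(18/5, 8, 14/3, 7/2)
obs 9: x=0 → posterior Dirichlet(23/5, 8, 14/3, 7/2)

15/89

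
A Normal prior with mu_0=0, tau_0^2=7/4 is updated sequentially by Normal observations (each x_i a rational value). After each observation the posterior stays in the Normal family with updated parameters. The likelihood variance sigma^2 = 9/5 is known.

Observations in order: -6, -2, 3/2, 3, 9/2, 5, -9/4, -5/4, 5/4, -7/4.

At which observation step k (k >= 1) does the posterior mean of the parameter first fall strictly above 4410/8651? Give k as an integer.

k = 6

obs 1: x=-6 → posterior Normal(-210/71, 63/71)
obs 2: x=-2 → posterior Normal(-140/53, 63/106)
obs 3: x=3/2 → posterior Normal(-455/282, 21/47)
obs 4: x=3 → posterior Normal(-245/352, 63/176)
obs 5: x=9/2 → posterior Normal(35/211, 63/211)
obs 6: x=5 → posterior Normal(35/41, 21/82)
obs 7: x=-9/4 → posterior Normal(525/1124, 63/281)
obs 8: x=-5/4 → posterior Normal(175/632, 63/316)
obs 9: x=5/4 → posterior Normal(175/468, 7/39)
obs 10: x=-7/4 → posterior Normal(35/193, 63/386)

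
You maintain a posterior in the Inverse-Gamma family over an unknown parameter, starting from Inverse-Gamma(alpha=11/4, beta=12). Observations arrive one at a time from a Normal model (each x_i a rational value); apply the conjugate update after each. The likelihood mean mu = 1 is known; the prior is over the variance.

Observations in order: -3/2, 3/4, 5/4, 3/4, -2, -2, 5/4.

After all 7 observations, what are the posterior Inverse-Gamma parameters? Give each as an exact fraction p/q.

alpha=25/4, beta=97/4

obs 1: x=-3/2 → posterior Inverse-Gamma(13/4, 121/8)
obs 2: x=3/4 → posterior Inverse-Gamma(15/4, 485/32)
obs 3: x=5/4 → posterior Inverse-Gamma(17/4, 243/16)
obs 4: x=3/4 → posterior Inverse-Gamma(19/4, 487/32)
obs 5: x=-2 → posterior Inverse-Gamma(21/4, 631/32)
obs 6: x=-2 → posterior Inverse-Gamma(23/4, 775/32)
obs 7: x=5/4 → posterior Inverse-Gamma(25/4, 97/4)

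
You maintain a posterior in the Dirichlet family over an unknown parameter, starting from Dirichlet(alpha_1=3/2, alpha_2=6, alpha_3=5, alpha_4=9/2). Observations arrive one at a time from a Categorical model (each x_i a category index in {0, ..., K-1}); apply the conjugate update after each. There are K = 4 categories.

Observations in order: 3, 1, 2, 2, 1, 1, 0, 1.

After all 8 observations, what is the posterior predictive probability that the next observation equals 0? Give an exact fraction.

1/10

obs 1: x=3 → posterior Dirichlet(3/2, 6, 5, 11/2)
obs 2: x=1 → posterior Dirichlet(3/2, 7, 5, 11/2)
obs 3: x=2 → posterior Dirichlet(3/2, 7, 6, 11/2)
obs 4: x=2 → posterior Dirichlet(3/2, 7, 7, 11/2)
obs 5: x=1 → posterior Dirichlet(3/2, 8, 7, 11/2)
obs 6: x=1 → posterior Dirichlet(3/2, 9, 7, 11/2)
obs 7: x=0 → posterior Dirichlet(5/2, 9, 7, 11/2)
obs 8: x=1 → posterior Dirichlet(5/2, 10, 7, 11/2)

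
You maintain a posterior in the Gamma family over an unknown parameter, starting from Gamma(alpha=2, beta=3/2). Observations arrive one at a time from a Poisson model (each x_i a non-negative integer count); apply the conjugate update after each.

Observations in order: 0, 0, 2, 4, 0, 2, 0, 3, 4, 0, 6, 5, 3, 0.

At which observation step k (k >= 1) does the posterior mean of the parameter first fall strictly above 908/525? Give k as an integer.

k = 11

obs 1: x=0 → posterior Gamma(2, 5/2)
obs 2: x=0 → posterior Gamma(2, 7/2)
obs 3: x=2 → posterior Gamma(4, 9/2)
obs 4: x=4 → posterior Gamma(8, 11/2)
obs 5: x=0 → posterior Gamma(8, 13/2)
obs 6: x=2 → posterior Gamma(10, 15/2)
obs 7: x=0 → posterior Gamma(10, 17/2)
obs 8: x=3 → posterior Gamma(13, 19/2)
obs 9: x=4 → posterior Gamma(17, 21/2)
obs 10: x=0 → posterior Gamma(17, 23/2)
obs 11: x=6 → posterior Gamma(23, 25/2)
obs 12: x=5 → posterior Gamma(28, 27/2)
obs 13: x=3 → posterior Gamma(31, 29/2)
obs 14: x=0 → posterior Gamma(31, 31/2)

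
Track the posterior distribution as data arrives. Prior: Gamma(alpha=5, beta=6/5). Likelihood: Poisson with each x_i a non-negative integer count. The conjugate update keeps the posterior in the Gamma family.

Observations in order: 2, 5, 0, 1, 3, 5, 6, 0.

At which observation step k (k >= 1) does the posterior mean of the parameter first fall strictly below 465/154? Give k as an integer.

obs 1: x=2 → posterior Gamma(7, 11/5)
obs 2: x=5 → posterior Gamma(12, 16/5)
obs 3: x=0 → posterior Gamma(12, 21/5)
obs 4: x=1 → posterior Gamma(13, 26/5)
obs 5: x=3 → posterior Gamma(16, 31/5)
obs 6: x=5 → posterior Gamma(21, 36/5)
obs 7: x=6 → posterior Gamma(27, 41/5)
obs 8: x=0 → posterior Gamma(27, 46/5)

k = 3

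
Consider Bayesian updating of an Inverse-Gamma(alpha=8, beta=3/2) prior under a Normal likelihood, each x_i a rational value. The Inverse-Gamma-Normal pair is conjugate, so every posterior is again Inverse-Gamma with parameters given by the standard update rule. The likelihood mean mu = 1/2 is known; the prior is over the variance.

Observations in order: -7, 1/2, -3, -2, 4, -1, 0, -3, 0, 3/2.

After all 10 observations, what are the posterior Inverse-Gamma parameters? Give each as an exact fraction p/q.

obs 1: x=-7 → posterior Inverse-Gamma(17/2, 237/8)
obs 2: x=1/2 → posterior Inverse-Gamma(9, 237/8)
obs 3: x=-3 → posterior Inverse-Gamma(19/2, 143/4)
obs 4: x=-2 → posterior Inverse-Gamma(10, 311/8)
obs 5: x=4 → posterior Inverse-Gamma(21/2, 45)
obs 6: x=-1 → posterior Inverse-Gamma(11, 369/8)
obs 7: x=0 → posterior Inverse-Gamma(23/2, 185/4)
obs 8: x=-3 → posterior Inverse-Gamma(12, 419/8)
obs 9: x=0 → posterior Inverse-Gamma(25/2, 105/2)
obs 10: x=3/2 → posterior Inverse-Gamma(13, 53)

alpha=13, beta=53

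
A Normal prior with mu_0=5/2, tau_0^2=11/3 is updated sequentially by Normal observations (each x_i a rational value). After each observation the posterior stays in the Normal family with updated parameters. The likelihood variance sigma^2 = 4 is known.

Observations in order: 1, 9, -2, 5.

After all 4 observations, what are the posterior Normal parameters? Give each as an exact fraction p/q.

mu_0=173/56, tau_0^2=11/14

obs 1: x=1 → posterior Normal(41/23, 44/23)
obs 2: x=9 → posterior Normal(70/17, 22/17)
obs 3: x=-2 → posterior Normal(118/45, 44/45)
obs 4: x=5 → posterior Normal(173/56, 11/14)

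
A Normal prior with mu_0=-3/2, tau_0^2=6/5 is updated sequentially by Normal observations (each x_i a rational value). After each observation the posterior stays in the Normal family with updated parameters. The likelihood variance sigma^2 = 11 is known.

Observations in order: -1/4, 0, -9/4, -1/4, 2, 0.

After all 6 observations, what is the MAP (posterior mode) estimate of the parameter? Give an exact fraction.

-87/91

obs 1: x=-1/4 → posterior Normal(-84/61, 66/61)
obs 2: x=0 → posterior Normal(-84/67, 66/67)
obs 3: x=-9/4 → posterior Normal(-195/146, 66/73)
obs 4: x=-1/4 → posterior Normal(-99/79, 66/79)
obs 5: x=2 → posterior Normal(-87/85, 66/85)
obs 6: x=0 → posterior Normal(-87/91, 66/91)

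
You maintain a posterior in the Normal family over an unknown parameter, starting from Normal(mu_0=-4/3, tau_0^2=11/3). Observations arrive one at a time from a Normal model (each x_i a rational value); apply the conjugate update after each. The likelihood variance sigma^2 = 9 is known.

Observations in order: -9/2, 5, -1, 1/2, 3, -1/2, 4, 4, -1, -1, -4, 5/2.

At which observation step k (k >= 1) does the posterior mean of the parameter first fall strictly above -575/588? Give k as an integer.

obs 1: x=-9/2 → posterior Normal(-9/4, 99/38)
obs 2: x=5 → posterior Normal(-61/98, 99/49)
obs 3: x=-1 → posterior Normal(-83/120, 33/20)
obs 4: x=1/2 → posterior Normal(-36/71, 99/71)
obs 5: x=3 → posterior Normal(-3/82, 99/82)
obs 6: x=-1/2 → posterior Normal(-17/186, 33/31)
obs 7: x=4 → posterior Normal(71/208, 99/104)
obs 8: x=4 → posterior Normal(159/230, 99/115)
obs 9: x=-1 → posterior Normal(137/252, 11/14)
obs 10: x=-1 → posterior Normal(115/274, 99/137)
obs 11: x=-4 → posterior Normal(27/296, 99/148)
obs 12: x=5/2 → posterior Normal(41/159, 33/53)

k = 2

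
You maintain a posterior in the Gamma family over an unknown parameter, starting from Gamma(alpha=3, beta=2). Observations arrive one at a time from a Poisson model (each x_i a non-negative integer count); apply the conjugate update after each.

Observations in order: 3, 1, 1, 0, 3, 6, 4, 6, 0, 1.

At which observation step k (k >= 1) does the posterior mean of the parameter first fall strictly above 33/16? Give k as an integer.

obs 1: x=3 → posterior Gamma(6, 3)
obs 2: x=1 → posterior Gamma(7, 4)
obs 3: x=1 → posterior Gamma(8, 5)
obs 4: x=0 → posterior Gamma(8, 6)
obs 5: x=3 → posterior Gamma(11, 7)
obs 6: x=6 → posterior Gamma(17, 8)
obs 7: x=4 → posterior Gamma(21, 9)
obs 8: x=6 → posterior Gamma(27, 10)
obs 9: x=0 → posterior Gamma(27, 11)
obs 10: x=1 → posterior Gamma(28, 12)

k = 6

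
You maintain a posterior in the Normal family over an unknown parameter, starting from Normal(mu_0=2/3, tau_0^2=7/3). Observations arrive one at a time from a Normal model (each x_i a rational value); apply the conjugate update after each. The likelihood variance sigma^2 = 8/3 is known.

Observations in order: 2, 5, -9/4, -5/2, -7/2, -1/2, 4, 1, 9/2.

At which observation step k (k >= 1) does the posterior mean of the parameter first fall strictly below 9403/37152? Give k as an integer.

k = 5

obs 1: x=2 → posterior Normal(58/45, 56/45)
obs 2: x=5 → posterior Normal(163/66, 28/33)
obs 3: x=-9/4 → posterior Normal(463/348, 56/87)
obs 4: x=-5/2 → posterior Normal(253/432, 14/27)
obs 5: x=-7/2 → posterior Normal(-41/516, 56/129)
obs 6: x=-1/2 → posterior Normal(-83/600, 28/75)
obs 7: x=4 → posterior Normal(253/684, 56/171)
obs 8: x=1 → posterior Normal(337/768, 7/24)
obs 9: x=9/2 → posterior Normal(715/852, 56/213)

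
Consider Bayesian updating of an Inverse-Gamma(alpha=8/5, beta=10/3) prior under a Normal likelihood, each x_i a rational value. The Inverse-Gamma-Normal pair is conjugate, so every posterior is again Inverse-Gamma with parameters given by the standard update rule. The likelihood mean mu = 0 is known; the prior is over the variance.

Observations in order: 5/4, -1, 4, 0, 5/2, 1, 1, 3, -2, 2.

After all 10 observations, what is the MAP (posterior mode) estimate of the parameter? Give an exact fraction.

obs 1: x=5/4 → posterior Inverse-Gamma(21/10, 395/96)
obs 2: x=-1 → posterior Inverse-Gamma(13/5, 443/96)
obs 3: x=4 → posterior Inverse-Gamma(31/10, 1211/96)
obs 4: x=0 → posterior Inverse-Gamma(18/5, 1211/96)
obs 5: x=5/2 → posterior Inverse-Gamma(41/10, 1511/96)
obs 6: x=1 → posterior Inverse-Gamma(23/5, 1559/96)
obs 7: x=1 → posterior Inverse-Gamma(51/10, 1607/96)
obs 8: x=3 → posterior Inverse-Gamma(28/5, 2039/96)
obs 9: x=-2 → posterior Inverse-Gamma(61/10, 2231/96)
obs 10: x=2 → posterior Inverse-Gamma(33/5, 2423/96)

12115/3648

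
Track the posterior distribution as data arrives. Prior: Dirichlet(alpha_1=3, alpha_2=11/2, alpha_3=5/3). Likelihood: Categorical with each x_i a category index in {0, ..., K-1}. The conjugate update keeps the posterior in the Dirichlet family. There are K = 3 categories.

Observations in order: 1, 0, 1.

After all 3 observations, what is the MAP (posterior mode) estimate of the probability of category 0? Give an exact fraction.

18/61

obs 1: x=1 → posterior Dirichlet(3, 13/2, 5/3)
obs 2: x=0 → posterior Dirichlet(4, 13/2, 5/3)
obs 3: x=1 → posterior Dirichlet(4, 15/2, 5/3)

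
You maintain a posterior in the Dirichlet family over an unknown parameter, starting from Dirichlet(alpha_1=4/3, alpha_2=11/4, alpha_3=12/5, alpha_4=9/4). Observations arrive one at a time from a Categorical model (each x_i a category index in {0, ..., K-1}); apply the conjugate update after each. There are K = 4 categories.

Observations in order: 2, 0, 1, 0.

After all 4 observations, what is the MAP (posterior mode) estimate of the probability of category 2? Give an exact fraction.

36/131

obs 1: x=2 → posterior Dirichlet(4/3, 11/4, 17/5, 9/4)
obs 2: x=0 → posterior Dirichlet(7/3, 11/4, 17/5, 9/4)
obs 3: x=1 → posterior Dirichlet(7/3, 15/4, 17/5, 9/4)
obs 4: x=0 → posterior Dirichlet(10/3, 15/4, 17/5, 9/4)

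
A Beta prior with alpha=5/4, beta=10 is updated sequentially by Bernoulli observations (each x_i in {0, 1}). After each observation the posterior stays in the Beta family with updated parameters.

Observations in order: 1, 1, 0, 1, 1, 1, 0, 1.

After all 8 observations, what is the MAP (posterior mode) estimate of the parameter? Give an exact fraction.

25/69

obs 1: x=1 → posterior Beta(9/4, 10)
obs 2: x=1 → posterior Beta(13/4, 10)
obs 3: x=0 → posterior Beta(13/4, 11)
obs 4: x=1 → posterior Beta(17/4, 11)
obs 5: x=1 → posterior Beta(21/4, 11)
obs 6: x=1 → posterior Beta(25/4, 11)
obs 7: x=0 → posterior Beta(25/4, 12)
obs 8: x=1 → posterior Beta(29/4, 12)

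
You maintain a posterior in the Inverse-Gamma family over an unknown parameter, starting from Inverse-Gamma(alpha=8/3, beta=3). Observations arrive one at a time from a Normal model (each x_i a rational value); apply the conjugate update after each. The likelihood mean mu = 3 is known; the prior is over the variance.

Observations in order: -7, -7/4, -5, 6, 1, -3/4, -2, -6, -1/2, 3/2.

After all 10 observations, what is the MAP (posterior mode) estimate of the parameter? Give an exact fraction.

8163/416

obs 1: x=-7 → posterior Inverse-Gamma(19/6, 53)
obs 2: x=-7/4 → posterior Inverse-Gamma(11/3, 2057/32)
obs 3: x=-5 → posterior Inverse-Gamma(25/6, 3081/32)
obs 4: x=6 → posterior Inverse-Gamma(14/3, 3225/32)
obs 5: x=1 → posterior Inverse-Gamma(31/6, 3289/32)
obs 6: x=-3/4 → posterior Inverse-Gamma(17/3, 1757/16)
obs 7: x=-2 → posterior Inverse-Gamma(37/6, 1957/16)
obs 8: x=-6 → posterior Inverse-Gamma(20/3, 2605/16)
obs 9: x=-1/2 → posterior Inverse-Gamma(43/6, 2703/16)
obs 10: x=3/2 → posterior Inverse-Gamma(23/3, 2721/16)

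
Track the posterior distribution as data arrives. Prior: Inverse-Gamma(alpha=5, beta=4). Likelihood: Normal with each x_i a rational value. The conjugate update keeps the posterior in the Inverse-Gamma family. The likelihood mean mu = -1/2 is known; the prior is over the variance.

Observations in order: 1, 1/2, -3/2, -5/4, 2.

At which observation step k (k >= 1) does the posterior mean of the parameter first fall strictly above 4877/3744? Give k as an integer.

obs 1: x=1 → posterior Inverse-Gamma(11/2, 41/8)
obs 2: x=1/2 → posterior Inverse-Gamma(6, 45/8)
obs 3: x=-3/2 → posterior Inverse-Gamma(13/2, 49/8)
obs 4: x=-5/4 → posterior Inverse-Gamma(7, 205/32)
obs 5: x=2 → posterior Inverse-Gamma(15/2, 305/32)

k = 5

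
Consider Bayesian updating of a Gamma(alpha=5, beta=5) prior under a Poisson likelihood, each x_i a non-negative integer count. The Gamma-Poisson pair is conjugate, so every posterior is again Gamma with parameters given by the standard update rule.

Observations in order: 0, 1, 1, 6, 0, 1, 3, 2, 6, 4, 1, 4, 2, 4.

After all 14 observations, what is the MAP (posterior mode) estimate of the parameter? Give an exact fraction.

39/19

obs 1: x=0 → posterior Gamma(5, 6)
obs 2: x=1 → posterior Gamma(6, 7)
obs 3: x=1 → posterior Gamma(7, 8)
obs 4: x=6 → posterior Gamma(13, 9)
obs 5: x=0 → posterior Gamma(13, 10)
obs 6: x=1 → posterior Gamma(14, 11)
obs 7: x=3 → posterior Gamma(17, 12)
obs 8: x=2 → posterior Gamma(19, 13)
obs 9: x=6 → posterior Gamma(25, 14)
obs 10: x=4 → posterior Gamma(29, 15)
obs 11: x=1 → posterior Gamma(30, 16)
obs 12: x=4 → posterior Gamma(34, 17)
obs 13: x=2 → posterior Gamma(36, 18)
obs 14: x=4 → posterior Gamma(40, 19)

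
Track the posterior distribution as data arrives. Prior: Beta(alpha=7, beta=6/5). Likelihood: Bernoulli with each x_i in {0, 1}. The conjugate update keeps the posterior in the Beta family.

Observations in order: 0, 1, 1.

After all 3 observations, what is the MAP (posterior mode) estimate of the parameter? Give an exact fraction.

obs 1: x=0 → posterior Beta(7, 11/5)
obs 2: x=1 → posterior Beta(8, 11/5)
obs 3: x=1 → posterior Beta(9, 11/5)

20/23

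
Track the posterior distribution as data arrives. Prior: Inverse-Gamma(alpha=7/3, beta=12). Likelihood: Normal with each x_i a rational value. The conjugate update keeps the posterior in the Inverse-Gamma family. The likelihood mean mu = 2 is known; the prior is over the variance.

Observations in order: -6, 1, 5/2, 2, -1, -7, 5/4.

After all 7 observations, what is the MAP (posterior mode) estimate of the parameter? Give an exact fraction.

8631/656

obs 1: x=-6 → posterior Inverse-Gamma(17/6, 44)
obs 2: x=1 → posterior Inverse-Gamma(10/3, 89/2)
obs 3: x=5/2 → posterior Inverse-Gamma(23/6, 357/8)
obs 4: x=2 → posterior Inverse-Gamma(13/3, 357/8)
obs 5: x=-1 → posterior Inverse-Gamma(29/6, 393/8)
obs 6: x=-7 → posterior Inverse-Gamma(16/3, 717/8)
obs 7: x=5/4 → posterior Inverse-Gamma(35/6, 2877/32)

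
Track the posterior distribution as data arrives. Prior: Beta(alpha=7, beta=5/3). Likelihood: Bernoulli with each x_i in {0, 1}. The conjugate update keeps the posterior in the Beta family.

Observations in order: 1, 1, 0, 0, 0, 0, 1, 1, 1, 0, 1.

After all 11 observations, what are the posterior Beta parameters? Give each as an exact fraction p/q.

alpha=13, beta=20/3

obs 1: x=1 → posterior Beta(8, 5/3)
obs 2: x=1 → posterior Beta(9, 5/3)
obs 3: x=0 → posterior Beta(9, 8/3)
obs 4: x=0 → posterior Beta(9, 11/3)
obs 5: x=0 → posterior Beta(9, 14/3)
obs 6: x=0 → posterior Beta(9, 17/3)
obs 7: x=1 → posterior Beta(10, 17/3)
obs 8: x=1 → posterior Beta(11, 17/3)
obs 9: x=1 → posterior Beta(12, 17/3)
obs 10: x=0 → posterior Beta(12, 20/3)
obs 11: x=1 → posterior Beta(13, 20/3)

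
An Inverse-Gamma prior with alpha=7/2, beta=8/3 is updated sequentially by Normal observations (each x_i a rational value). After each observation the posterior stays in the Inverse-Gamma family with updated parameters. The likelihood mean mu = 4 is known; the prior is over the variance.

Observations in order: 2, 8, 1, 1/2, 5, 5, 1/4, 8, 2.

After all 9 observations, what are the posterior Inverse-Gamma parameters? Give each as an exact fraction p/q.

obs 1: x=2 → posterior Inverse-Gamma(4, 14/3)
obs 2: x=8 → posterior Inverse-Gamma(9/2, 38/3)
obs 3: x=1 → posterior Inverse-Gamma(5, 103/6)
obs 4: x=1/2 → posterior Inverse-Gamma(11/2, 559/24)
obs 5: x=5 → posterior Inverse-Gamma(6, 571/24)
obs 6: x=5 → posterior Inverse-Gamma(13/2, 583/24)
obs 7: x=1/4 → posterior Inverse-Gamma(7, 3007/96)
obs 8: x=8 → posterior Inverse-Gamma(15/2, 3775/96)
obs 9: x=2 → posterior Inverse-Gamma(8, 3967/96)

alpha=8, beta=3967/96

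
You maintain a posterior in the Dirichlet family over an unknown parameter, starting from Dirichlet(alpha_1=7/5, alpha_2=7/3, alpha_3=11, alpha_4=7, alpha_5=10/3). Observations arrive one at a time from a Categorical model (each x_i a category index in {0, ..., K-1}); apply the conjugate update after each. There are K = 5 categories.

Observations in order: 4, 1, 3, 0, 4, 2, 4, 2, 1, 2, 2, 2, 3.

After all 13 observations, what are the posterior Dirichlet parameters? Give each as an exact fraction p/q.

alpha_1=12/5, alpha_2=13/3, alpha_3=16, alpha_4=9, alpha_5=19/3

obs 1: x=4 → posterior Dirichlet(7/5, 7/3, 11, 7, 13/3)
obs 2: x=1 → posterior Dirichlet(7/5, 10/3, 11, 7, 13/3)
obs 3: x=3 → posterior Dirichlet(7/5, 10/3, 11, 8, 13/3)
obs 4: x=0 → posterior Dirichlet(12/5, 10/3, 11, 8, 13/3)
obs 5: x=4 → posterior Dirichlet(12/5, 10/3, 11, 8, 16/3)
obs 6: x=2 → posterior Dirichlet(12/5, 10/3, 12, 8, 16/3)
obs 7: x=4 → posterior Dirichlet(12/5, 10/3, 12, 8, 19/3)
obs 8: x=2 → posterior Dirichlet(12/5, 10/3, 13, 8, 19/3)
obs 9: x=1 → posterior Dirichlet(12/5, 13/3, 13, 8, 19/3)
obs 10: x=2 → posterior Dirichlet(12/5, 13/3, 14, 8, 19/3)
obs 11: x=2 → posterior Dirichlet(12/5, 13/3, 15, 8, 19/3)
obs 12: x=2 → posterior Dirichlet(12/5, 13/3, 16, 8, 19/3)
obs 13: x=3 → posterior Dirichlet(12/5, 13/3, 16, 9, 19/3)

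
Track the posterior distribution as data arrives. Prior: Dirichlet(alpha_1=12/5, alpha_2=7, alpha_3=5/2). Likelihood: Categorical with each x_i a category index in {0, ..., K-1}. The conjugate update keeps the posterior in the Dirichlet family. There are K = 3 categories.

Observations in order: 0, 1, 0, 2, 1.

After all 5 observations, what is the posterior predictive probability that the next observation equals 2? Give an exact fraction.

35/169

obs 1: x=0 → posterior Dirichlet(17/5, 7, 5/2)
obs 2: x=1 → posterior Dirichlet(17/5, 8, 5/2)
obs 3: x=0 → posterior Dirichlet(22/5, 8, 5/2)
obs 4: x=2 → posterior Dirichlet(22/5, 8, 7/2)
obs 5: x=1 → posterior Dirichlet(22/5, 9, 7/2)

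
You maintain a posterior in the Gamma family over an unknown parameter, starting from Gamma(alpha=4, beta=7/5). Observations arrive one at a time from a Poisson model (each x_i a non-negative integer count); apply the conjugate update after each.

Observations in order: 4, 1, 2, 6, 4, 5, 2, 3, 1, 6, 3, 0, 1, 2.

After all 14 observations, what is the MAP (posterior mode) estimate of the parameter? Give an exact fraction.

obs 1: x=4 → posterior Gamma(8, 12/5)
obs 2: x=1 → posterior Gamma(9, 17/5)
obs 3: x=2 → posterior Gamma(11, 22/5)
obs 4: x=6 → posterior Gamma(17, 27/5)
obs 5: x=4 → posterior Gamma(21, 32/5)
obs 6: x=5 → posterior Gamma(26, 37/5)
obs 7: x=2 → posterior Gamma(28, 42/5)
obs 8: x=3 → posterior Gamma(31, 47/5)
obs 9: x=1 → posterior Gamma(32, 52/5)
obs 10: x=6 → posterior Gamma(38, 57/5)
obs 11: x=3 → posterior Gamma(41, 62/5)
obs 12: x=0 → posterior Gamma(41, 67/5)
obs 13: x=1 → posterior Gamma(42, 72/5)
obs 14: x=2 → posterior Gamma(44, 77/5)

215/77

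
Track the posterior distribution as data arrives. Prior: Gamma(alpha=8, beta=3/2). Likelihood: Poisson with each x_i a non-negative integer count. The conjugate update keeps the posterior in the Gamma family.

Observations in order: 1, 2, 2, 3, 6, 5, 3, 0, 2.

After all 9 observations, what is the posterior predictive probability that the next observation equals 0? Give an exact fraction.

2046526777500669368329342638102622164679041/37608910510519071039902074217516707306379521

obs 1: x=1 → posterior Gamma(9, 5/2)
obs 2: x=2 → posterior Gamma(11, 7/2)
obs 3: x=2 → posterior Gamma(13, 9/2)
obs 4: x=3 → posterior Gamma(16, 11/2)
obs 5: x=6 → posterior Gamma(22, 13/2)
obs 6: x=5 → posterior Gamma(27, 15/2)
obs 7: x=3 → posterior Gamma(30, 17/2)
obs 8: x=0 → posterior Gamma(30, 19/2)
obs 9: x=2 → posterior Gamma(32, 21/2)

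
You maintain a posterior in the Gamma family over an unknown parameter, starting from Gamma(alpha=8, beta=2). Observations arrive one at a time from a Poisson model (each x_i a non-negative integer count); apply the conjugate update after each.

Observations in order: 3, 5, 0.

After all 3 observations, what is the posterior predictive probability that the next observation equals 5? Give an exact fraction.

49285888671875/457019805007872

obs 1: x=3 → posterior Gamma(11, 3)
obs 2: x=5 → posterior Gamma(16, 4)
obs 3: x=0 → posterior Gamma(16, 5)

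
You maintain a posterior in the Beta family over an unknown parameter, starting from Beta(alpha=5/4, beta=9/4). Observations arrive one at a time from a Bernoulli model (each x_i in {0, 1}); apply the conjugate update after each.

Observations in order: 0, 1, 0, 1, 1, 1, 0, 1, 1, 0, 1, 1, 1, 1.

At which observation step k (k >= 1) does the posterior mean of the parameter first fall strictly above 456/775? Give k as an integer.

obs 1: x=0 → posterior Beta(5/4, 13/4)
obs 2: x=1 → posterior Beta(9/4, 13/4)
obs 3: x=0 → posterior Beta(9/4, 17/4)
obs 4: x=1 → posterior Beta(13/4, 17/4)
obs 5: x=1 → posterior Beta(17/4, 17/4)
obs 6: x=1 → posterior Beta(21/4, 17/4)
obs 7: x=0 → posterior Beta(21/4, 21/4)
obs 8: x=1 → posterior Beta(25/4, 21/4)
obs 9: x=1 → posterior Beta(29/4, 21/4)
obs 10: x=0 → posterior Beta(29/4, 25/4)
obs 11: x=1 → posterior Beta(33/4, 25/4)
obs 12: x=1 → posterior Beta(37/4, 25/4)
obs 13: x=1 → posterior Beta(41/4, 25/4)
obs 14: x=1 → posterior Beta(45/4, 25/4)

k = 12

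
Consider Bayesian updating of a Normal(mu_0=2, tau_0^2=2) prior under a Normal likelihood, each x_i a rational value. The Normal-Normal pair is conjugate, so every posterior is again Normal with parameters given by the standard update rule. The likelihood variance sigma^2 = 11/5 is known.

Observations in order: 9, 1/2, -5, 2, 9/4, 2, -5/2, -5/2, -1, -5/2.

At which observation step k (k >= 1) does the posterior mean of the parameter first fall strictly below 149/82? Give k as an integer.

obs 1: x=9 → posterior Normal(16/3, 22/21)
obs 2: x=1/2 → posterior Normal(117/31, 22/31)
obs 3: x=-5 → posterior Normal(67/41, 22/41)
obs 4: x=2 → posterior Normal(29/17, 22/51)
obs 5: x=9/4 → posterior Normal(219/122, 22/61)
obs 6: x=2 → posterior Normal(259/142, 22/71)
obs 7: x=-5/2 → posterior Normal(209/162, 22/81)
obs 8: x=-5/2 → posterior Normal(159/182, 22/91)
obs 9: x=-1 → posterior Normal(139/202, 22/101)
obs 10: x=-5/2 → posterior Normal(89/222, 22/111)

k = 3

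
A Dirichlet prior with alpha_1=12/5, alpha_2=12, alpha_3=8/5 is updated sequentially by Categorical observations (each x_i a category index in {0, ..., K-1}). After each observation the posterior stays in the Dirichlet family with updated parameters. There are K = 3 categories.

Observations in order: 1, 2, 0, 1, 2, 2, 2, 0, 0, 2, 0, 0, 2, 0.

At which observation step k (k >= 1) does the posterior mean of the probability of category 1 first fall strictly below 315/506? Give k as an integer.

obs 1: x=1 → posterior Dirichlet(12/5, 13, 8/5)
obs 2: x=2 → posterior Dirichlet(12/5, 13, 13/5)
obs 3: x=0 → posterior Dirichlet(17/5, 13, 13/5)
obs 4: x=1 → posterior Dirichlet(17/5, 14, 13/5)
obs 5: x=2 → posterior Dirichlet(17/5, 14, 18/5)
obs 6: x=2 → posterior Dirichlet(17/5, 14, 23/5)
obs 7: x=2 → posterior Dirichlet(17/5, 14, 28/5)
obs 8: x=0 → posterior Dirichlet(22/5, 14, 28/5)
obs 9: x=0 → posterior Dirichlet(27/5, 14, 28/5)
obs 10: x=2 → posterior Dirichlet(27/5, 14, 33/5)
obs 11: x=0 → posterior Dirichlet(32/5, 14, 33/5)
obs 12: x=0 → posterior Dirichlet(37/5, 14, 33/5)
obs 13: x=2 → posterior Dirichlet(37/5, 14, 38/5)
obs 14: x=0 → posterior Dirichlet(42/5, 14, 38/5)

k = 7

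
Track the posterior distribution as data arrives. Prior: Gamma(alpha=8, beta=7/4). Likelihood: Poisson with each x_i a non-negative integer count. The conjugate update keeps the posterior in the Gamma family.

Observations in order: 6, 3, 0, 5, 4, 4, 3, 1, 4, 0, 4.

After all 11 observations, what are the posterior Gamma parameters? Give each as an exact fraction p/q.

alpha=42, beta=51/4

obs 1: x=6 → posterior Gamma(14, 11/4)
obs 2: x=3 → posterior Gamma(17, 15/4)
obs 3: x=0 → posterior Gamma(17, 19/4)
obs 4: x=5 → posterior Gamma(22, 23/4)
obs 5: x=4 → posterior Gamma(26, 27/4)
obs 6: x=4 → posterior Gamma(30, 31/4)
obs 7: x=3 → posterior Gamma(33, 35/4)
obs 8: x=1 → posterior Gamma(34, 39/4)
obs 9: x=4 → posterior Gamma(38, 43/4)
obs 10: x=0 → posterior Gamma(38, 47/4)
obs 11: x=4 → posterior Gamma(42, 51/4)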